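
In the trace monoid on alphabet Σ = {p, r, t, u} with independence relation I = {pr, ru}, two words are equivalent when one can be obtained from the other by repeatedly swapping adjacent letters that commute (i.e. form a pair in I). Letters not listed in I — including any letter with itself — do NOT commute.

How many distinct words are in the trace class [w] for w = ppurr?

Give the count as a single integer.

piece 0:p — minimal
piece 1:p rests on {0:p}
piece 2:u rests on {1:p}
piece 3:r — minimal
piece 4:r rests on {3:r}
minimal pieces: {0:p, 3:r}
ways to finish when only these pieces remain (= sum over removing one remaining piece with nothing left below it):
  1 left: {2}→1  {4}→1
  2 left: {1,2}→1  {2,4}→2  {3,4}→1
  3 left: {0,1,2}→1  {1,2,4}→3  {2,3,4}→3
  placing 0:p first → 6 extensions
  placing 3:r first → 4 extensions
total linear extensions = 10

10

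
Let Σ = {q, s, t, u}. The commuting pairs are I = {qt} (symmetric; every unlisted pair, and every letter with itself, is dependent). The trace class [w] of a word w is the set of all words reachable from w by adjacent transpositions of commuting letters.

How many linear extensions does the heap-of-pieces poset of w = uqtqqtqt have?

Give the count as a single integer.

35

drop 0:u onto floor
drop 1:q onto {0:u}
drop 2:t onto {0:u}
drop 3:q onto {1:q}
drop 4:q onto {3:q}
drop 5:t onto {2:t}
drop 6:q onto {4:q}
drop 7:t onto {5:t}
ground layer = {0:u}
drop-orders for the pieces not yet dropped (sum over which currently-grounded one goes next):
  1 to go: {6} 1  {7} 1
  2 to go: {4,6} 1  {5,7} 1  {6,7} 2
  3 to go: {2,5,7} 1  {3,4,6} 1  {4,6,7} 3  {5,6,7} 3
  4 to go: {1,3,4,6} 1  {2,5,6,7} 4  {3,4,6,7} 4  {4,5,6,7} 6
  5 to go: {1,3,4,6,7} 5  {2,4,5,6,7} 10  {3,4,5,6,7} 10
  6 to go: {1,3,4,5,6,7} 15  {2,3,4,5,6,7} 20
  if 0:u drops first: 35 orders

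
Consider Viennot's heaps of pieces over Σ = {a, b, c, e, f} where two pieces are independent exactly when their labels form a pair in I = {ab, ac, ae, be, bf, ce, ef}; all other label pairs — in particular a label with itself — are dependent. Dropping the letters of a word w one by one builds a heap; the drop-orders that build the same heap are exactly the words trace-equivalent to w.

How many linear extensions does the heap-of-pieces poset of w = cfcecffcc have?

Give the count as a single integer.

9

#0=c has no predecessor
#1=f depends on [0:c]
#2=c depends on [1:f]
#3=e has no predecessor
#4=c depends on [2:c]
#5=f depends on [4:c]
#6=f depends on [5:f]
#7=c depends on [6:f]
#8=c depends on [7:c]
sources: [0:c, 3:e]
N(rest) = Σ N(rest − s) over sources s of rest; N(one piece) = 1:
  size 1 → [3]=1  [8]=1
  size 2 → [3,8]=2  [7,8]=1
  size 3 → [3,7,8]=3  [6,7,8]=1
  size 4 → [3,6,7,8]=4  [5,6,7,8]=1
  size 5 → [3,5,6,7,8]=5  [4,5,6,7,8]=1
  size 6 → [2,4,5,6,7,8]=1  [3,4,5,6,7,8]=6
  size 7 → [1,2,4,5,6,7,8]=1  [2,3,4,5,6,7,8]=7
  first=0(c) contributes 8
  first=3(e) contributes 1
|[w]| = 9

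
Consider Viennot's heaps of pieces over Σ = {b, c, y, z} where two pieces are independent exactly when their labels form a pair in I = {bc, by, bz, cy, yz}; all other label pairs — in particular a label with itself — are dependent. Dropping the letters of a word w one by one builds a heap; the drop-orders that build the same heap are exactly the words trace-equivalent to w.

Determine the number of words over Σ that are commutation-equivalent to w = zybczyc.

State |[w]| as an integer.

105

#0=z has no predecessor
#1=y has no predecessor
#2=b has no predecessor
#3=c depends on [0:z]
#4=z depends on [3:c]
#5=y depends on [1:y]
#6=c depends on [4:z]
sources: [0:z, 1:y, 2:b]
N(rest) = Σ N(rest − s) over sources s of rest; N(one piece) = 1:
  size 1 → [2]=1  [5]=1  [6]=1
  size 2 → [1,5]=1  [2,5]=2  [2,6]=2  [4,6]=1  [5,6]=2
  size 3 → [1,2,5]=3  [1,5,6]=3  [2,4,6]=3  [2,5,6]=6  [3,4,6]=1  [4,5,6]=3
  size 4 → [0,3,4,6]=1  [1,2,5,6]=12  [1,4,5,6]=6  [2,3,4,6]=4  [2,4,5,6]=12  [3,4,5,6]=4
  size 5 → [0,2,3,4,6]=5  [0,3,4,5,6]=5  [1,2,4,5,6]=30  [1,3,4,5,6]=10  [2,3,4,5,6]=20
  first=0(z) contributes 60
  first=1(y) contributes 30
  first=2(b) contributes 15
|[w]| = 105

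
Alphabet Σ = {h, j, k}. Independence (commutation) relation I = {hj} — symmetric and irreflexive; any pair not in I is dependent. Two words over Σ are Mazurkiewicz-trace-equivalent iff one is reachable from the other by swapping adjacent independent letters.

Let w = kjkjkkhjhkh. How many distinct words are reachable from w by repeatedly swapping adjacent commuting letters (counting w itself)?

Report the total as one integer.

piece 0:k — minimal
piece 1:j rests on {0:k}
piece 2:k rests on {1:j}
piece 3:j rests on {2:k}
piece 4:k rests on {3:j}
piece 5:k rests on {4:k}
piece 6:h rests on {5:k}
piece 7:j rests on {5:k}
piece 8:h rests on {6:h}
piece 9:k rests on {7:j, 8:h}
piece 10:h rests on {9:k}
minimal pieces: {0:k}
ways to finish when only these pieces remain (= sum over removing one remaining piece with nothing left below it):
  1 left: {10}→1
  2 left: {9,10}→1
  3 left: {7,9,10}→1  {8,9,10}→1
  4 left: {6,8,9,10}→1  {7,8,9,10}→2
  5 left: {6,7,8,9,10}→3
  6 left: {5,6,7,8,9,10}→3
  7 left: {4,5,6,7,8,9,10}→3
  8 left: {3,4,5,6,7,8,9,10}→3
  9 left: {2,3,4,5,6,7,8,9,10}→3
  placing 0:k first → 3 extensions

3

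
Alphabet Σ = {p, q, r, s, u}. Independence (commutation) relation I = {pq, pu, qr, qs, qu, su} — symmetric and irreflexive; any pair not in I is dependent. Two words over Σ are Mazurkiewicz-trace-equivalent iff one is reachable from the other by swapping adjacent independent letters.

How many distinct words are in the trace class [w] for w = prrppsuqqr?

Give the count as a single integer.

180

drop 0:p onto floor
drop 1:r onto {0:p}
drop 2:r onto {1:r}
drop 3:p onto {2:r}
drop 4:p onto {3:p}
drop 5:s onto {4:p}
drop 6:u onto {2:r}
drop 7:q onto floor
drop 8:q onto {7:q}
drop 9:r onto {5:s, 6:u}
ground layer = {0:p, 7:q}
drop-orders for the pieces not yet dropped (sum over which currently-grounded one goes next):
  1 to go: {8} 1  {9} 1
  2 to go: {5,9} 1  {6,9} 1  {7,8} 1  {8,9} 2
  3 to go: {4,5,9} 1  {5,6,9} 2  {5,8,9} 3  {6,8,9} 3  {7,8,9} 3
  4 to go: {3,4,5,9} 1  {4,5,6,9} 3  {4,5,8,9} 4  {5,6,8,9} 8  {5,7,8,9} 6  {6,7,8,9} 6
  5 to go: {3,4,5,6,9} 4  {3,4,5,8,9} 5  {4,5,6,8,9} 15  {4,5,7,8,9} 10  {5,6,7,8,9} 20
  6 to go: {2,3,4,5,6,9} 4  {3,4,5,6,8,9} 24  {3,4,5,7,8,9} 15  {4,5,6,7,8,9} 45
  7 to go: {1,2,3,4,5,6,9} 4  {2,3,4,5,6,8,9} 28  {3,4,5,6,7,8,9} 84
  8 to go: {0,1,2,3,4,5,6,9} 4  {1,2,3,4,5,6,8,9} 32  {2,3,4,5,6,7,8,9} 112
  if 0:p drops first: 144 orders
  if 7:q drops first: 36 orders
heap linearizations: 180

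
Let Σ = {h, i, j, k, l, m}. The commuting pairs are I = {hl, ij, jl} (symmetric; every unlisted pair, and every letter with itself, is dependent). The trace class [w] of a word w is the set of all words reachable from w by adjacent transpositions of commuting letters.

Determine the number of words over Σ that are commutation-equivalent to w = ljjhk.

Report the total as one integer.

4

drop 0:l onto floor
drop 1:j onto floor
drop 2:j onto {1:j}
drop 3:h onto {2:j}
drop 4:k onto {0:l, 3:h}
ground layer = {0:l, 1:j}
drop-orders for the pieces not yet dropped (sum over which currently-grounded one goes next):
  1 to go: {4} 1
  2 to go: {0,4} 1  {3,4} 1
  3 to go: {0,3,4} 2  {2,3,4} 1
  if 0:l drops first: 1 orders
  if 1:j drops first: 3 orders
heap linearizations: 4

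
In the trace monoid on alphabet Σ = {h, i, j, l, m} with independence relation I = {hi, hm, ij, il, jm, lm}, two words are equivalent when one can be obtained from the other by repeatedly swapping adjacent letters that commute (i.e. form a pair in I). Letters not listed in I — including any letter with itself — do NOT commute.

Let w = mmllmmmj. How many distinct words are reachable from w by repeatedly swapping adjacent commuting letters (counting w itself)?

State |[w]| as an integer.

piece 0:m — minimal
piece 1:m rests on {0:m}
piece 2:l — minimal
piece 3:l rests on {2:l}
piece 4:m rests on {1:m}
piece 5:m rests on {4:m}
piece 6:m rests on {5:m}
piece 7:j rests on {3:l}
minimal pieces: {0:m, 2:l}
ways to finish when only these pieces remain (= sum over removing one remaining piece with nothing left below it):
  1 left: {6}→1  {7}→1
  2 left: {3,7}→1  {5,6}→1  {6,7}→2
  3 left: {2,3,7}→1  {3,6,7}→3  {4,5,6}→1  {5,6,7}→3
  4 left: {1,4,5,6}→1  {2,3,6,7}→4  {3,5,6,7}→6  {4,5,6,7}→4
  5 left: {0,1,4,5,6}→1  {1,4,5,6,7}→5  {2,3,5,6,7}→10  {3,4,5,6,7}→10
  6 left: {0,1,4,5,6,7}→6  {1,3,4,5,6,7}→15  {2,3,4,5,6,7}→20
  placing 0:m first → 35 extensions
  placing 2:l first → 21 extensions
total linear extensions = 56

56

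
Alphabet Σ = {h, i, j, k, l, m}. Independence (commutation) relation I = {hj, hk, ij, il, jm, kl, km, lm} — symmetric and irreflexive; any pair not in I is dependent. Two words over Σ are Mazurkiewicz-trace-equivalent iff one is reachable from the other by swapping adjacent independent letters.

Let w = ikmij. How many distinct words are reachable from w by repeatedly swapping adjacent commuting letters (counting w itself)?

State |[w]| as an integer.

5

piece 0:i — minimal
piece 1:k rests on {0:i}
piece 2:m rests on {0:i}
piece 3:i rests on {1:k, 2:m}
piece 4:j rests on {1:k}
minimal pieces: {0:i}
ways to finish when only these pieces remain (= sum over removing one remaining piece with nothing left below it):
  1 left: {3}→1  {4}→1
  2 left: {2,3}→1  {3,4}→2
  3 left: {1,3,4}→2  {2,3,4}→3
  placing 0:i first → 5 extensions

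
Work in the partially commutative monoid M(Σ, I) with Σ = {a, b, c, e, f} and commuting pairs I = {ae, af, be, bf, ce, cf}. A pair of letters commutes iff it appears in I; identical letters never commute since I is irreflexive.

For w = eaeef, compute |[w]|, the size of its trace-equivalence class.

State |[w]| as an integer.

#0=e has no predecessor
#1=a has no predecessor
#2=e depends on [0:e]
#3=e depends on [2:e]
#4=f depends on [3:e]
sources: [0:e, 1:a]
N(rest) = Σ N(rest − s) over sources s of rest; N(one piece) = 1:
  size 1 → [1]=1  [4]=1
  size 2 → [1,4]=2  [3,4]=1
  size 3 → [1,3,4]=3  [2,3,4]=1
  first=0(e) contributes 4
  first=1(a) contributes 1
|[w]| = 5

5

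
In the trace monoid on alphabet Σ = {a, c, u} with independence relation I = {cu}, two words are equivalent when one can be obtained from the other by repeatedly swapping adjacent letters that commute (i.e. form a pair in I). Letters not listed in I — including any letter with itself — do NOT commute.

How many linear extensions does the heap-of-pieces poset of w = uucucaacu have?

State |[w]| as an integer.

piece 0:u — minimal
piece 1:u rests on {0:u}
piece 2:c — minimal
piece 3:u rests on {1:u}
piece 4:c rests on {2:c}
piece 5:a rests on {3:u, 4:c}
piece 6:a rests on {5:a}
piece 7:c rests on {6:a}
piece 8:u rests on {6:a}
minimal pieces: {0:u, 2:c}
ways to finish when only these pieces remain (= sum over removing one remaining piece with nothing left below it):
  1 left: {7}→1  {8}→1
  2 left: {7,8}→2
  3 left: {6,7,8}→2
  4 left: {5,6,7,8}→2
  5 left: {3,5,6,7,8}→2  {4,5,6,7,8}→2
  6 left: {1,3,5,6,7,8}→2  {2,4,5,6,7,8}→2  {3,4,5,6,7,8}→4
  7 left: {0,1,3,5,6,7,8}→2  {1,3,4,5,6,7,8}→6  {2,3,4,5,6,7,8}→6
  placing 0:u first → 12 extensions
  placing 2:c first → 8 extensions
total linear extensions = 20

20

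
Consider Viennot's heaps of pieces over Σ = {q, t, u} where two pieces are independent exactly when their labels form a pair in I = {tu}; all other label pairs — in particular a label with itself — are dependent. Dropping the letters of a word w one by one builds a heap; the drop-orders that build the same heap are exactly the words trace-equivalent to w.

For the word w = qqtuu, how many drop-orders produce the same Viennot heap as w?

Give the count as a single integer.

3

piece 0:q — minimal
piece 1:q rests on {0:q}
piece 2:t rests on {1:q}
piece 3:u rests on {1:q}
piece 4:u rests on {3:u}
minimal pieces: {0:q}
ways to finish when only these pieces remain (= sum over removing one remaining piece with nothing left below it):
  1 left: {2}→1  {4}→1
  2 left: {2,4}→2  {3,4}→1
  3 left: {2,3,4}→3
  placing 0:q first → 3 extensions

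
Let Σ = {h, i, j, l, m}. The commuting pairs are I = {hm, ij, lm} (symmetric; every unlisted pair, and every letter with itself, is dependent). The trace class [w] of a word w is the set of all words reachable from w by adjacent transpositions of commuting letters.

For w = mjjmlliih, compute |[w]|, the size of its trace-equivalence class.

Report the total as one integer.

3

#0=m has no predecessor
#1=j depends on [0:m]
#2=j depends on [1:j]
#3=m depends on [2:j]
#4=l depends on [2:j]
#5=l depends on [4:l]
#6=i depends on [3:m, 5:l]
#7=i depends on [6:i]
#8=h depends on [7:i]
sources: [0:m]
N(rest) = Σ N(rest − s) over sources s of rest; N(one piece) = 1:
  size 1 → [8]=1
  size 2 → [7,8]=1
  size 3 → [6,7,8]=1
  size 4 → [3,6,7,8]=1  [5,6,7,8]=1
  size 5 → [3,5,6,7,8]=2  [4,5,6,7,8]=1
  size 6 → [3,4,5,6,7,8]=3
  size 7 → [2,3,4,5,6,7,8]=3
  first=0(m) contributes 3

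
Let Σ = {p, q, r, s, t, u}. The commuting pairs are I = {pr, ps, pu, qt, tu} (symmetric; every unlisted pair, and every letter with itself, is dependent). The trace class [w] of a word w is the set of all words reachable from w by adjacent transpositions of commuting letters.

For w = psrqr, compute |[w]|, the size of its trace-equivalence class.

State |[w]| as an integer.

piece 0:p — minimal
piece 1:s — minimal
piece 2:r rests on {1:s}
piece 3:q rests on {0:p, 2:r}
piece 4:r rests on {3:q}
minimal pieces: {0:p, 1:s}
ways to finish when only these pieces remain (= sum over removing one remaining piece with nothing left below it):
  1 left: {4}→1
  2 left: {3,4}→1
  3 left: {0,3,4}→1  {2,3,4}→1
  placing 0:p first → 1 extensions
  placing 1:s first → 2 extensions
total linear extensions = 3

3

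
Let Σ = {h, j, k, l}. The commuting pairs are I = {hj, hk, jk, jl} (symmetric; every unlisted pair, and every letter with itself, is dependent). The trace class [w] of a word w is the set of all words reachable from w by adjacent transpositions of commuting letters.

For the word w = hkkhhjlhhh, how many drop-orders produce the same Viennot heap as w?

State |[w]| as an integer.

piece 0:h — minimal
piece 1:k — minimal
piece 2:k rests on {1:k}
piece 3:h rests on {0:h}
piece 4:h rests on {3:h}
piece 5:j — minimal
piece 6:l rests on {2:k, 4:h}
piece 7:h rests on {6:l}
piece 8:h rests on {7:h}
piece 9:h rests on {8:h}
minimal pieces: {0:h, 1:k, 5:j}
ways to finish when only these pieces remain (= sum over removing one remaining piece with nothing left below it):
  1 left: {5}→1  {9}→1
  2 left: {5,9}→2  {8,9}→1
  3 left: {5,8,9}→3  {7,8,9}→1
  4 left: {5,7,8,9}→4  {6,7,8,9}→1
  5 left: {2,6,7,8,9}→1  {4,6,7,8,9}→1  {5,6,7,8,9}→5
  6 left: {1,2,6,7,8,9}→1  {2,4,6,7,8,9}→2  {2,5,6,7,8,9}→6  {3,4,6,7,8,9}→1  {4,5,6,7,8,9}→6
  7 left: {0,3,4,6,7,8,9}→1  {1,2,4,6,7,8,9}→3  {1,2,5,6,7,8,9}→7  {2,3,4,6,7,8,9}→3  {2,4,5,6,7,8,9}→14  {3,4,5,6,7,8,9}→7
  8 left: {0,2,3,4,6,7,8,9}→4  {0,3,4,5,6,7,8,9}→8  {1,2,3,4,6,7,8,9}→6  {1,2,4,5,6,7,8,9}→24  {2,3,4,5,6,7,8,9}→24
  placing 0:h first → 54 extensions
  placing 1:k first → 36 extensions
  placing 5:j first → 10 extensions
total linear extensions = 100

100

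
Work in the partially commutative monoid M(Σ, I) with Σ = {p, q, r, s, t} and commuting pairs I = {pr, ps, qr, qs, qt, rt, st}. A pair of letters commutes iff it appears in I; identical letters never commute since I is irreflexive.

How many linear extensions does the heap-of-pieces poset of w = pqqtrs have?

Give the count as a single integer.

drop 0:p onto floor
drop 1:q onto {0:p}
drop 2:q onto {1:q}
drop 3:t onto {0:p}
drop 4:r onto floor
drop 5:s onto {4:r}
ground layer = {0:p, 4:r}
drop-orders for the pieces not yet dropped (sum over which currently-grounded one goes next):
  1 to go: {2} 1  {3} 1  {5} 1
  2 to go: {1,2} 1  {2,3} 2  {2,5} 2  {3,5} 2  {4,5} 1
  3 to go: {1,2,3} 3  {1,2,5} 3  {2,3,5} 6  {2,4,5} 3  {3,4,5} 3
  4 to go: {0,1,2,3} 3  {1,2,3,5} 12  {1,2,4,5} 6  {2,3,4,5} 12
  if 0:p drops first: 30 orders
  if 4:r drops first: 15 orders
heap linearizations: 45

45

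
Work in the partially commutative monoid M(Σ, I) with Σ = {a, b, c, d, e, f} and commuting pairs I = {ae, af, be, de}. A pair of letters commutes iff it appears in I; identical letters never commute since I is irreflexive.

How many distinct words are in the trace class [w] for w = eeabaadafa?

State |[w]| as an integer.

85

drop 0:e onto floor
drop 1:e onto {0:e}
drop 2:a onto floor
drop 3:b onto {2:a}
drop 4:a onto {3:b}
drop 5:a onto {4:a}
drop 6:d onto {5:a}
drop 7:a onto {6:d}
drop 8:f onto {1:e, 6:d}
drop 9:a onto {7:a}
ground layer = {0:e, 2:a}
drop-orders for the pieces not yet dropped (sum over which currently-grounded one goes next):
  1 to go: {8} 1  {9} 1
  2 to go: {1,8} 1  {7,9} 1  {8,9} 2
  3 to go: {0,1,8} 1  {1,8,9} 3  {7,8,9} 3
  4 to go: {0,1,8,9} 4  {1,7,8,9} 6  {6,7,8,9} 3
  5 to go: {0,1,7,8,9} 10  {1,6,7,8,9} 9  {5,6,7,8,9} 3
  6 to go: {0,1,6,7,8,9} 19  {1,5,6,7,8,9} 12  {4,5,6,7,8,9} 3
  7 to go: {0,1,5,6,7,8,9} 31  {1,4,5,6,7,8,9} 15  {3,4,5,6,7,8,9} 3
  8 to go: {0,1,4,5,6,7,8,9} 46  {1,3,4,5,6,7,8,9} 18  {2,3,4,5,6,7,8,9} 3
  if 0:e drops first: 21 orders
  if 2:a drops first: 64 orders
heap linearizations: 85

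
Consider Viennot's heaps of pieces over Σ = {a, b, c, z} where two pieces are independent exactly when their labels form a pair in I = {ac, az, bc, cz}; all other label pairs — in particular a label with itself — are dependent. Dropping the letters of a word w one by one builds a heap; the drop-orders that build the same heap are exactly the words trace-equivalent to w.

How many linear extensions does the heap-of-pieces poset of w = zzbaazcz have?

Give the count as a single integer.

piece 0:z — minimal
piece 1:z rests on {0:z}
piece 2:b rests on {1:z}
piece 3:a rests on {2:b}
piece 4:a rests on {3:a}
piece 5:z rests on {2:b}
piece 6:c — minimal
piece 7:z rests on {5:z}
minimal pieces: {0:z, 6:c}
ways to finish when only these pieces remain (= sum over removing one remaining piece with nothing left below it):
  1 left: {4}→1  {6}→1  {7}→1
  2 left: {3,4}→1  {4,6}→2  {4,7}→2  {5,7}→1  {6,7}→2
  3 left: {3,4,6}→3  {3,4,7}→3  {4,5,7}→3  {4,6,7}→6  {5,6,7}→3
  4 left: {3,4,5,7}→6  {3,4,6,7}→12  {4,5,6,7}→12
  5 left: {2,3,4,5,7}→6  {3,4,5,6,7}→30
  6 left: {1,2,3,4,5,7}→6  {2,3,4,5,6,7}→36
  placing 0:z first → 42 extensions
  placing 6:c first → 6 extensions
total linear extensions = 48

48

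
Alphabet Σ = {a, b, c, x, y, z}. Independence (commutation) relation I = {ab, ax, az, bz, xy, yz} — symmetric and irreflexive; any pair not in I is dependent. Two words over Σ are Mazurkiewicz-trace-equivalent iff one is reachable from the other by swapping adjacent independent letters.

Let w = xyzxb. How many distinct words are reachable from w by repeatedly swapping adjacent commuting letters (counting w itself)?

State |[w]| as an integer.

#0=x has no predecessor
#1=y has no predecessor
#2=z depends on [0:x]
#3=x depends on [2:z]
#4=b depends on [1:y, 3:x]
sources: [0:x, 1:y]
N(rest) = Σ N(rest − s) over sources s of rest; N(one piece) = 1:
  size 1 → [4]=1
  size 2 → [1,4]=1  [3,4]=1
  size 3 → [1,3,4]=2  [2,3,4]=1
  first=0(x) contributes 3
  first=1(y) contributes 1
|[w]| = 4

4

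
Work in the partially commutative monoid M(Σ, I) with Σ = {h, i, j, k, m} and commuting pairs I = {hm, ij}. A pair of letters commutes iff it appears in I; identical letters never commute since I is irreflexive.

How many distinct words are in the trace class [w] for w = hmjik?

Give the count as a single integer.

4

piece 0:h — minimal
piece 1:m — minimal
piece 2:j rests on {0:h, 1:m}
piece 3:i rests on {0:h, 1:m}
piece 4:k rests on {2:j, 3:i}
minimal pieces: {0:h, 1:m}
ways to finish when only these pieces remain (= sum over removing one remaining piece with nothing left below it):
  1 left: {4}→1
  2 left: {2,4}→1  {3,4}→1
  3 left: {2,3,4}→2
  placing 0:h first → 2 extensions
  placing 1:m first → 2 extensions
total linear extensions = 4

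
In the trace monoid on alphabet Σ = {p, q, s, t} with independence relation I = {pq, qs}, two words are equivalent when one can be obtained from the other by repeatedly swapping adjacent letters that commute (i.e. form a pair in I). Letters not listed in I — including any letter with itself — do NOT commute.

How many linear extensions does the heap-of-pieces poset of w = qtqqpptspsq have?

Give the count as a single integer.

piece 0:q — minimal
piece 1:t rests on {0:q}
piece 2:q rests on {1:t}
piece 3:q rests on {2:q}
piece 4:p rests on {1:t}
piece 5:p rests on {4:p}
piece 6:t rests on {3:q, 5:p}
piece 7:s rests on {6:t}
piece 8:p rests on {7:s}
piece 9:s rests on {8:p}
piece 10:q rests on {6:t}
minimal pieces: {0:q}
ways to finish when only these pieces remain (= sum over removing one remaining piece with nothing left below it):
  1 left: {9}→1  {10}→1
  2 left: {8,9}→1  {9,10}→2
  3 left: {7,8,9}→1  {8,9,10}→3
  4 left: {7,8,9,10}→4
  5 left: {6,7,8,9,10}→4
  6 left: {3,6,7,8,9,10}→4  {5,6,7,8,9,10}→4
  7 left: {2,3,6,7,8,9,10}→4  {3,5,6,7,8,9,10}→8  {4,5,6,7,8,9,10}→4
  8 left: {2,3,5,6,7,8,9,10}→12  {3,4,5,6,7,8,9,10}→12
  9 left: {2,3,4,5,6,7,8,9,10}→24
  placing 0:q first → 24 extensions

24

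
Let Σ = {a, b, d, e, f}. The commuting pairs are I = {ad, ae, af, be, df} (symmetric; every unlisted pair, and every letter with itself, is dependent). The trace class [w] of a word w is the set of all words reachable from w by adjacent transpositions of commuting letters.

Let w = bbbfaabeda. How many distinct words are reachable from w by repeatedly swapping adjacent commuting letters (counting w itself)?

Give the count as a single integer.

21

drop 0:b onto floor
drop 1:b onto {0:b}
drop 2:b onto {1:b}
drop 3:f onto {2:b}
drop 4:a onto {2:b}
drop 5:a onto {4:a}
drop 6:b onto {3:f, 5:a}
drop 7:e onto {3:f}
drop 8:d onto {6:b, 7:e}
drop 9:a onto {6:b}
ground layer = {0:b}
drop-orders for the pieces not yet dropped (sum over which currently-grounded one goes next):
  1 to go: {8} 1  {9} 1
  2 to go: {7,8} 1  {8,9} 2
  3 to go: {6,8,9} 2  {7,8,9} 3
  4 to go: {5,6,8,9} 2  {6,7,8,9} 5
  5 to go: {3,6,7,8,9} 5  {4,5,6,8,9} 2  {5,6,7,8,9} 7
  6 to go: {3,5,6,7,8,9} 12  {4,5,6,7,8,9} 9
  7 to go: {3,4,5,6,7,8,9} 21
  8 to go: {2,3,4,5,6,7,8,9} 21
  if 0:b drops first: 21 orders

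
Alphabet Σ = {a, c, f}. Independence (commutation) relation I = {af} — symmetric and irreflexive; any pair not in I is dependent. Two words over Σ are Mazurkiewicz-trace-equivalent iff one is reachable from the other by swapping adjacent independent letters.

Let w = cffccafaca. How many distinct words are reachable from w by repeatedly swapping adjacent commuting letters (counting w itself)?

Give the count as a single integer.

3

0(c) covers ∅
1(f) covers 0:c
2(f) covers 1:f
3(c) covers 2:f
4(c) covers 3:c
5(a) covers 4:c
6(f) covers 4:c
7(a) covers 5:a
8(c) covers 6:f, 7:a
9(a) covers 8:c
floor of heap: 0:c
completions by unplaced set U, small U first (add the entries for U minus each lowest piece of U):
  |U|=1: {9}:1
  |U|=2: {8,9}:1
  |U|=3: {6,8,9}:1  {7,8,9}:1
  |U|=4: {5,7,8,9}:1  {6,7,8,9}:2
  |U|=5: {5,6,7,8,9}:3
  |U|=6: {4,5,6,7,8,9}:3
  |U|=7: {3,4,5,6,7,8,9}:3
  |U|=8: {2,3,4,5,6,7,8,9}:3
  start at 0(c): 3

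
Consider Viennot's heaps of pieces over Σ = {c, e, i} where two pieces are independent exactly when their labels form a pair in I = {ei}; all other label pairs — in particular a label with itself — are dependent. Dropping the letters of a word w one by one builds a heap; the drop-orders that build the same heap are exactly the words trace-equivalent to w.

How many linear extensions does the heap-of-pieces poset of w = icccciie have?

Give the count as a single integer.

3

0(i) covers ∅
1(c) covers 0:i
2(c) covers 1:c
3(c) covers 2:c
4(c) covers 3:c
5(i) covers 4:c
6(i) covers 5:i
7(e) covers 4:c
floor of heap: 0:i
completions by unplaced set U, small U first (add the entries for U minus each lowest piece of U):
  |U|=1: {6}:1  {7}:1
  |U|=2: {5,6}:1  {6,7}:2
  |U|=3: {5,6,7}:3
  |U|=4: {4,5,6,7}:3
  |U|=5: {3,4,5,6,7}:3
  |U|=6: {2,3,4,5,6,7}:3
  start at 0(i): 3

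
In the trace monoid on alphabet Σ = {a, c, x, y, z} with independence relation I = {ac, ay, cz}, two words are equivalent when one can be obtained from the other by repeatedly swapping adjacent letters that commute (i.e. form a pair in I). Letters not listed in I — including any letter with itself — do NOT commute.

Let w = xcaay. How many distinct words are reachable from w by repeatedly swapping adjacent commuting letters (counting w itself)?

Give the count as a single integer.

6

drop 0:x onto floor
drop 1:c onto {0:x}
drop 2:a onto {0:x}
drop 3:a onto {2:a}
drop 4:y onto {1:c}
ground layer = {0:x}
drop-orders for the pieces not yet dropped (sum over which currently-grounded one goes next):
  1 to go: {3} 1  {4} 1
  2 to go: {1,4} 1  {2,3} 1  {3,4} 2
  3 to go: {1,3,4} 3  {2,3,4} 3
  if 0:x drops first: 6 orders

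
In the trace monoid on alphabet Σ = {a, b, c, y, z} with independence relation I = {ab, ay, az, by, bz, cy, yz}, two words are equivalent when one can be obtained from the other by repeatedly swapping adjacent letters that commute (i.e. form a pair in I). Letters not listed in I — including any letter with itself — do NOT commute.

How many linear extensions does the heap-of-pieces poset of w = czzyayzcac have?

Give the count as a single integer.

0(c) covers ∅
1(z) covers 0:c
2(z) covers 1:z
3(y) covers ∅
4(a) covers 0:c
5(y) covers 3:y
6(z) covers 2:z
7(c) covers 4:a, 6:z
8(a) covers 7:c
9(c) covers 8:a
floor of heap: 0:c, 3:y
completions by unplaced set U, small U first (add the entries for U minus each lowest piece of U):
  |U|=1: {5}:1  {9}:1
  |U|=2: {3,5}:1  {5,9}:2  {8,9}:1
  |U|=3: {3,5,9}:3  {5,8,9}:3  {7,8,9}:1
  |U|=4: {3,5,8,9}:6  {4,7,8,9}:1  {5,7,8,9}:4  {6,7,8,9}:1
  |U|=5: {2,6,7,8,9}:1  {3,5,7,8,9}:10  {4,5,7,8,9}:5  {4,6,7,8,9}:2  {5,6,7,8,9}:5
  |U|=6: {1,2,6,7,8,9}:1  {2,4,6,7,8,9}:3  {2,5,6,7,8,9}:6  {3,4,5,7,8,9}:15  {3,5,6,7,8,9}:15  {4,5,6,7,8,9}:12
  |U|=7: {1,2,4,6,7,8,9}:4  {1,2,5,6,7,8,9}:7  {2,3,5,6,7,8,9}:21  {2,4,5,6,7,8,9}:21  {3,4,5,6,7,8,9}:42
  |U|=8: {0,1,2,4,6,7,8,9}:4  {1,2,3,5,6,7,8,9}:28  {1,2,4,5,6,7,8,9}:32  {2,3,4,5,6,7,8,9}:84
  start at 0(c): 144
  start at 3(y): 36
sum over floor = 180

180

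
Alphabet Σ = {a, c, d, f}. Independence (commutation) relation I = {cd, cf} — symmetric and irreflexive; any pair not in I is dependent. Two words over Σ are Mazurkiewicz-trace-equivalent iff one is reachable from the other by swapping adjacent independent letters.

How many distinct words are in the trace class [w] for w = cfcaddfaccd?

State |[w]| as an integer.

piece 0:c — minimal
piece 1:f — minimal
piece 2:c rests on {0:c}
piece 3:a rests on {1:f, 2:c}
piece 4:d rests on {3:a}
piece 5:d rests on {4:d}
piece 6:f rests on {5:d}
piece 7:a rests on {6:f}
piece 8:c rests on {7:a}
piece 9:c rests on {8:c}
piece 10:d rests on {7:a}
minimal pieces: {0:c, 1:f}
ways to finish when only these pieces remain (= sum over removing one remaining piece with nothing left below it):
  1 left: {9}→1  {10}→1
  2 left: {8,9}→1  {9,10}→2
  3 left: {8,9,10}→3
  4 left: {7,8,9,10}→3
  5 left: {6,7,8,9,10}→3
  6 left: {5,6,7,8,9,10}→3
  7 left: {4,5,6,7,8,9,10}→3
  8 left: {3,4,5,6,7,8,9,10}→3
  9 left: {1,3,4,5,6,7,8,9,10}→3  {2,3,4,5,6,7,8,9,10}→3
  placing 0:c first → 6 extensions
  placing 1:f first → 3 extensions
total linear extensions = 9

9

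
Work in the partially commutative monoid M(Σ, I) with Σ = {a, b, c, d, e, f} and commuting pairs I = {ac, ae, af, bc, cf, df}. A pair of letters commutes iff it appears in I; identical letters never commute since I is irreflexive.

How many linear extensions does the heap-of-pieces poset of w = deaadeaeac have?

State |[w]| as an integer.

30

piece 0:d — minimal
piece 1:e rests on {0:d}
piece 2:a rests on {0:d}
piece 3:a rests on {2:a}
piece 4:d rests on {1:e, 3:a}
piece 5:e rests on {4:d}
piece 6:a rests on {4:d}
piece 7:e rests on {5:e}
piece 8:a rests on {6:a}
piece 9:c rests on {7:e}
minimal pieces: {0:d}
ways to finish when only these pieces remain (= sum over removing one remaining piece with nothing left below it):
  1 left: {8}→1  {9}→1
  2 left: {6,8}→1  {7,9}→1  {8,9}→2
  3 left: {5,7,9}→1  {6,8,9}→3  {7,8,9}→3
  4 left: {5,7,8,9}→4  {6,7,8,9}→6
  5 left: {5,6,7,8,9}→10
  6 left: {4,5,6,7,8,9}→10
  7 left: {1,4,5,6,7,8,9}→10  {3,4,5,6,7,8,9}→10
  8 left: {1,3,4,5,6,7,8,9}→20  {2,3,4,5,6,7,8,9}→10
  placing 0:d first → 30 extensions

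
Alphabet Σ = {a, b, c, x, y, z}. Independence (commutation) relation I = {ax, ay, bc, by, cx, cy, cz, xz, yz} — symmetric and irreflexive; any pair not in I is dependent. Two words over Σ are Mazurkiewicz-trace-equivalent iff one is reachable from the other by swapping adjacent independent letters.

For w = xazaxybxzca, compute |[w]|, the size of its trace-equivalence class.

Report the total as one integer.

555

piece 0:x — minimal
piece 1:a — minimal
piece 2:z rests on {1:a}
piece 3:a rests on {2:z}
piece 4:x rests on {0:x}
piece 5:y rests on {4:x}
piece 6:b rests on {3:a, 4:x}
piece 7:x rests on {5:y, 6:b}
piece 8:z rests on {6:b}
piece 9:c rests on {3:a}
piece 10:a rests on {8:z, 9:c}
minimal pieces: {0:x, 1:a}
ways to finish when only these pieces remain (= sum over removing one remaining piece with nothing left below it):
  1 left: {7}→1  {10}→1
  2 left: {5,7}→1  {7,10}→2  {8,10}→1  {9,10}→1
  3 left: {5,7,10}→3  {7,8,10}→3  {7,9,10}→3  {8,9,10}→2
  4 left: {5,7,8,10}→6  {5,7,9,10}→6  {6,7,8,10}→3  {7,8,9,10}→8
  5 left: {5,6,7,8,10}→9  {5,7,8,9,10}→20  {6,7,8,9,10}→11
  6 left: {3,6,7,8,9,10}→11  {4,5,6,7,8,10}→9  {5,6,7,8,9,10}→40
  7 left: {0,4,5,6,7,8,10}→9  {2,3,6,7,8,9,10}→11  {3,5,6,7,8,9,10}→51  {4,5,6,7,8,9,10}→49
  8 left: {0,4,5,6,7,8,9,10}→58  {1,2,3,6,7,8,9,10}→11  {2,3,5,6,7,8,9,10}→62  {3,4,5,6,7,8,9,10}→100
  9 left: {0,3,4,5,6,7,8,9,10}→158  {1,2,3,5,6,7,8,9,10}→73  {2,3,4,5,6,7,8,9,10}→162
  placing 0:x first → 235 extensions
  placing 1:a first → 320 extensions
total linear extensions = 555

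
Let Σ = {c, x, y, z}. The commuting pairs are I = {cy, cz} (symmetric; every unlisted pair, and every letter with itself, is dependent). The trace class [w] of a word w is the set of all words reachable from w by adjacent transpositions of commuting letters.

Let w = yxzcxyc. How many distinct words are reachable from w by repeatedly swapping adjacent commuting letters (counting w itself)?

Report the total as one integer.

0(y) covers ∅
1(x) covers 0:y
2(z) covers 1:x
3(c) covers 1:x
4(x) covers 2:z, 3:c
5(y) covers 4:x
6(c) covers 4:x
floor of heap: 0:y
completions by unplaced set U, small U first (add the entries for U minus each lowest piece of U):
  |U|=1: {5}:1  {6}:1
  |U|=2: {5,6}:2
  |U|=3: {4,5,6}:2
  |U|=4: {2,4,5,6}:2  {3,4,5,6}:2
  |U|=5: {2,3,4,5,6}:4
  start at 0(y): 4

4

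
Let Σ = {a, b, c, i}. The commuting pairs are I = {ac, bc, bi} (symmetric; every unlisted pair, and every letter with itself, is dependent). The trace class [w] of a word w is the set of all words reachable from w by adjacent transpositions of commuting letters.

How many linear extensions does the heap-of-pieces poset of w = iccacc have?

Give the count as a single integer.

drop 0:i onto floor
drop 1:c onto {0:i}
drop 2:c onto {1:c}
drop 3:a onto {0:i}
drop 4:c onto {2:c}
drop 5:c onto {4:c}
ground layer = {0:i}
drop-orders for the pieces not yet dropped (sum over which currently-grounded one goes next):
  1 to go: {3} 1  {5} 1
  2 to go: {3,5} 2  {4,5} 1
  3 to go: {2,4,5} 1  {3,4,5} 3
  4 to go: {1,2,4,5} 1  {2,3,4,5} 4
  if 0:i drops first: 5 orders

5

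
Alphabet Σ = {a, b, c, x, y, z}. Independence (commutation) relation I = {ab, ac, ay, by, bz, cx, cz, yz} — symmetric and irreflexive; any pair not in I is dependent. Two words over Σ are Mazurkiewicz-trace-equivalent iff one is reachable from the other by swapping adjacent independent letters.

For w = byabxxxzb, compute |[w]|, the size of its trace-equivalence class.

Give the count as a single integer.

24

piece 0:b — minimal
piece 1:y — minimal
piece 2:a — minimal
piece 3:b rests on {0:b}
piece 4:x rests on {1:y, 2:a, 3:b}
piece 5:x rests on {4:x}
piece 6:x rests on {5:x}
piece 7:z rests on {6:x}
piece 8:b rests on {6:x}
minimal pieces: {0:b, 1:y, 2:a}
ways to finish when only these pieces remain (= sum over removing one remaining piece with nothing left below it):
  1 left: {7}→1  {8}→1
  2 left: {7,8}→2
  3 left: {6,7,8}→2
  4 left: {5,6,7,8}→2
  5 left: {4,5,6,7,8}→2
  6 left: {1,4,5,6,7,8}→2  {2,4,5,6,7,8}→2  {3,4,5,6,7,8}→2
  7 left: {0,3,4,5,6,7,8}→2  {1,2,4,5,6,7,8}→4  {1,3,4,5,6,7,8}→4  {2,3,4,5,6,7,8}→4
  placing 0:b first → 12 extensions
  placing 1:y first → 6 extensions
  placing 2:a first → 6 extensions
total linear extensions = 24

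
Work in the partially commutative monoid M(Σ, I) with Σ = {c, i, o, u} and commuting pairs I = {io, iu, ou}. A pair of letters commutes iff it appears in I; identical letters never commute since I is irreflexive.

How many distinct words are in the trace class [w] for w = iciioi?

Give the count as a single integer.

4

drop 0:i onto floor
drop 1:c onto {0:i}
drop 2:i onto {1:c}
drop 3:i onto {2:i}
drop 4:o onto {1:c}
drop 5:i onto {3:i}
ground layer = {0:i}
drop-orders for the pieces not yet dropped (sum over which currently-grounded one goes next):
  1 to go: {4} 1  {5} 1
  2 to go: {3,5} 1  {4,5} 2
  3 to go: {2,3,5} 1  {3,4,5} 3
  4 to go: {2,3,4,5} 4
  if 0:i drops first: 4 orders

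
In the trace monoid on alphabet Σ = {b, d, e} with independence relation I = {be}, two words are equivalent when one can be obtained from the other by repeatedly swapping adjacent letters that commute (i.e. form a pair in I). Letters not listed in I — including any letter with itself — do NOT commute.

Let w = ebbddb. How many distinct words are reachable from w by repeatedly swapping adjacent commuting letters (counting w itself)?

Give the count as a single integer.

3

#0=e has no predecessor
#1=b has no predecessor
#2=b depends on [1:b]
#3=d depends on [0:e, 2:b]
#4=d depends on [3:d]
#5=b depends on [4:d]
sources: [0:e, 1:b]
N(rest) = Σ N(rest − s) over sources s of rest; N(one piece) = 1:
  size 1 → [5]=1
  size 2 → [4,5]=1
  size 3 → [3,4,5]=1
  size 4 → [0,3,4,5]=1  [2,3,4,5]=1
  first=0(e) contributes 1
  first=1(b) contributes 2
|[w]| = 3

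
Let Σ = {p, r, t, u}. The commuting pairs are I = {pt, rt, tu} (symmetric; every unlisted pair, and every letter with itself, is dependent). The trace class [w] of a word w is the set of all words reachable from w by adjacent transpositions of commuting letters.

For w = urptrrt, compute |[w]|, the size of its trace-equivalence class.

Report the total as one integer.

21

#0=u has no predecessor
#1=r depends on [0:u]
#2=p depends on [1:r]
#3=t has no predecessor
#4=r depends on [2:p]
#5=r depends on [4:r]
#6=t depends on [3:t]
sources: [0:u, 3:t]
N(rest) = Σ N(rest − s) over sources s of rest; N(one piece) = 1:
  size 1 → [5]=1  [6]=1
  size 2 → [3,6]=1  [4,5]=1  [5,6]=2
  size 3 → [2,4,5]=1  [3,5,6]=3  [4,5,6]=3
  size 4 → [1,2,4,5]=1  [2,4,5,6]=4  [3,4,5,6]=6
  size 5 → [0,1,2,4,5]=1  [1,2,4,5,6]=5  [2,3,4,5,6]=10
  first=0(u) contributes 15
  first=3(t) contributes 6
|[w]| = 21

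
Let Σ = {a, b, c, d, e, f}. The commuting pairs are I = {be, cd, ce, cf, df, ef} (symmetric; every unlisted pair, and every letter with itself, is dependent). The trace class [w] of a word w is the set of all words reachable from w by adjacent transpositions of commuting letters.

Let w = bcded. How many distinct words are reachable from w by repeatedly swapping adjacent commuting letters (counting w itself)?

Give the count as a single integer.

4

drop 0:b onto floor
drop 1:c onto {0:b}
drop 2:d onto {0:b}
drop 3:e onto {2:d}
drop 4:d onto {3:e}
ground layer = {0:b}
drop-orders for the pieces not yet dropped (sum over which currently-grounded one goes next):
  1 to go: {1} 1  {4} 1
  2 to go: {1,4} 2  {3,4} 1
  3 to go: {1,3,4} 3  {2,3,4} 1
  if 0:b drops first: 4 orders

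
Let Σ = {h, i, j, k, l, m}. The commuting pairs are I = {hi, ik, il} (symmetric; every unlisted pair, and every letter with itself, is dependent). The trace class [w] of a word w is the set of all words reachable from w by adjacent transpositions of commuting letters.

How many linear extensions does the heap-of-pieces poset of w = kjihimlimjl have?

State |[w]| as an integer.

6

#0=k has no predecessor
#1=j depends on [0:k]
#2=i depends on [1:j]
#3=h depends on [1:j]
#4=i depends on [2:i]
#5=m depends on [3:h, 4:i]
#6=l depends on [5:m]
#7=i depends on [5:m]
#8=m depends on [6:l, 7:i]
#9=j depends on [8:m]
#10=l depends on [9:j]
sources: [0:k]
N(rest) = Σ N(rest − s) over sources s of rest; N(one piece) = 1:
  size 1 → [10]=1
  size 2 → [9,10]=1
  size 3 → [8,9,10]=1
  size 4 → [6,8,9,10]=1  [7,8,9,10]=1
  size 5 → [6,7,8,9,10]=2
  size 6 → [5,6,7,8,9,10]=2
  size 7 → [3,5,6,7,8,9,10]=2  [4,5,6,7,8,9,10]=2
  size 8 → [2,4,5,6,7,8,9,10]=2  [3,4,5,6,7,8,9,10]=4
  size 9 → [2,3,4,5,6,7,8,9,10]=6
  first=0(k) contributes 6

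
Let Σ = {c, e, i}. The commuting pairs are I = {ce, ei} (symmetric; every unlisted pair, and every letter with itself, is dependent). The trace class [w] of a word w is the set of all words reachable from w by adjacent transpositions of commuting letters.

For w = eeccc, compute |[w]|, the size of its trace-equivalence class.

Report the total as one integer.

10

piece 0:e — minimal
piece 1:e rests on {0:e}
piece 2:c — minimal
piece 3:c rests on {2:c}
piece 4:c rests on {3:c}
minimal pieces: {0:e, 2:c}
ways to finish when only these pieces remain (= sum over removing one remaining piece with nothing left below it):
  1 left: {1}→1  {4}→1
  2 left: {0,1}→1  {1,4}→2  {3,4}→1
  3 left: {0,1,4}→3  {1,3,4}→3  {2,3,4}→1
  placing 0:e first → 4 extensions
  placing 2:c first → 6 extensions
total linear extensions = 10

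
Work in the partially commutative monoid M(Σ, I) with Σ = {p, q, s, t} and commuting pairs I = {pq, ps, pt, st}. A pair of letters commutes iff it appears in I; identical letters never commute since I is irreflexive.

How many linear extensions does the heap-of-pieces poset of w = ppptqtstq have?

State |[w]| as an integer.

piece 0:p — minimal
piece 1:p rests on {0:p}
piece 2:p rests on {1:p}
piece 3:t — minimal
piece 4:q rests on {3:t}
piece 5:t rests on {4:q}
piece 6:s rests on {4:q}
piece 7:t rests on {5:t}
piece 8:q rests on {6:s, 7:t}
minimal pieces: {0:p, 3:t}
ways to finish when only these pieces remain (= sum over removing one remaining piece with nothing left below it):
  1 left: {2}→1  {8}→1
  2 left: {1,2}→1  {2,8}→2  {6,8}→1  {7,8}→1
  3 left: {0,1,2}→1  {1,2,8}→3  {2,6,8}→3  {2,7,8}→3  {5,7,8}→1  {6,7,8}→2
  4 left: {0,1,2,8}→4  {1,2,6,8}→6  {1,2,7,8}→6  {2,5,7,8}→4  {2,6,7,8}→8  {5,6,7,8}→3
  5 left: {0,1,2,6,8}→10  {0,1,2,7,8}→10  {1,2,5,7,8}→10  {1,2,6,7,8}→20  {2,5,6,7,8}→15  {4,5,6,7,8}→3
  6 left: {0,1,2,5,7,8}→20  {0,1,2,6,7,8}→40  {1,2,5,6,7,8}→45  {2,4,5,6,7,8}→18  {3,4,5,6,7,8}→3
  7 left: {0,1,2,5,6,7,8}→105  {1,2,4,5,6,7,8}→63  {2,3,4,5,6,7,8}→21
  placing 0:p first → 84 extensions
  placing 3:t first → 168 extensions
total linear extensions = 252

252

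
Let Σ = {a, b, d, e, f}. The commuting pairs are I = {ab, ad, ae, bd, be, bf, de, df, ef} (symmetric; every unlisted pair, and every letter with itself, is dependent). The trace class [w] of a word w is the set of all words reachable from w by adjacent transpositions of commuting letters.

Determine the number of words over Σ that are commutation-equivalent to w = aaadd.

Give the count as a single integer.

#0=a has no predecessor
#1=a depends on [0:a]
#2=a depends on [1:a]
#3=d has no predecessor
#4=d depends on [3:d]
sources: [0:a, 3:d]
N(rest) = Σ N(rest − s) over sources s of rest; N(one piece) = 1:
  size 1 → [2]=1  [4]=1
  size 2 → [1,2]=1  [2,4]=2  [3,4]=1
  size 3 → [0,1,2]=1  [1,2,4]=3  [2,3,4]=3
  first=0(a) contributes 6
  first=3(d) contributes 4
|[w]| = 10

10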